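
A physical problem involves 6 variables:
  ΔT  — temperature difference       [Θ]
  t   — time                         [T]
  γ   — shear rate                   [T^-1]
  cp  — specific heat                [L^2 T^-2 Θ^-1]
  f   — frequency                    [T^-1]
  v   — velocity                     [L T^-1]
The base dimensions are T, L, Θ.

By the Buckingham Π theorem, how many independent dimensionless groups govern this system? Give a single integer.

3

Dimensional matrix (T×L×Θ by ΔT×t×γ×cp×f×v):
  T: [ 0  1 -1 -2 -1 -1]
  L: [ 0  0  0  2  0  1]
  Θ: [ 1  0  0 -1  0  0]
Echelon form has 3 nonzero rows (pivots: ΔT,t,cp)
6 vars − rank 3 = 3 Π groups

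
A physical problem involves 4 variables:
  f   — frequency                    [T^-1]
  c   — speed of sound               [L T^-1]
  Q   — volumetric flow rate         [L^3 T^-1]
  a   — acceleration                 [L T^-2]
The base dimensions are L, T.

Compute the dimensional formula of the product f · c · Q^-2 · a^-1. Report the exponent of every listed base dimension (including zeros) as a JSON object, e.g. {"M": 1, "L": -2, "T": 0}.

{"L": -6, "T": 2}

Write exponents as rows L,T / cols f,c,Q,a:
  L: [ 0  1  3  1]
  T: [-1 -1 -1 -2]
  [L]: (1)·0+(1)·1+(-2)·3+(-1)·1 = -6
  [T]: (1)·-1+(1)·-1+(-2)·-1+(-1)·-2 = 2
⇒ L^-6 T^2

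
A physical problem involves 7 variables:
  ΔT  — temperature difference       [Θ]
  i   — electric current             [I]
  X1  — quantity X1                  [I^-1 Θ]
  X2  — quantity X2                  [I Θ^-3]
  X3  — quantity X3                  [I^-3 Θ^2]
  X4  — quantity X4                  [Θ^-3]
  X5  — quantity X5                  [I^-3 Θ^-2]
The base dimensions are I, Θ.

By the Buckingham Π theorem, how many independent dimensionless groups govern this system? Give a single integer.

5

Dimensional matrix (I×Θ by ΔT×i×X1×X2×X3×X4×X5):
  I: [ 0  1 -1  1 -3  0 -3]
  Θ: [ 1  0  1 -3  2 -3 -2]
Echelon form has 2 nonzero rows (pivots: ΔT,i)
Π count = n − r = 7 − 2 = 5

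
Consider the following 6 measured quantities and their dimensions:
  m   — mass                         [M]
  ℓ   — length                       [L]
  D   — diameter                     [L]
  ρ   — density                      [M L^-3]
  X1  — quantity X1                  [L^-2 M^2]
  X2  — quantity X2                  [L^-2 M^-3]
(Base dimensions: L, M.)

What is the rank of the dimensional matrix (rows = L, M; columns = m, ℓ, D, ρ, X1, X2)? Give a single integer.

2

Write exponents as rows L,M / cols m,ℓ,D,ρ,X1,X2:
  L: [ 0  1  1 -3 -2 -2]
  M: [ 1  0  0  1  2 -3]
RREF → pivots at {m,ℓ} ⇒ r = 2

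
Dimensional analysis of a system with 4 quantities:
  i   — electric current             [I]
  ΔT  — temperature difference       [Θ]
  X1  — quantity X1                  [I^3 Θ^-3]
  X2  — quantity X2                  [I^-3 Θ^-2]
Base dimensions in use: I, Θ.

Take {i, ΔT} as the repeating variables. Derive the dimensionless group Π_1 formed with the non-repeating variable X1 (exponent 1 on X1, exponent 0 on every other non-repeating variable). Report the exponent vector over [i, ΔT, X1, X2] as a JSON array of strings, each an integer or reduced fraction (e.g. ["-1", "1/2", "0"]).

Dimensional matrix (I×Θ by i×ΔT×X1×X2):
  I: [ 1  0  3 -3]
  Θ: [ 0  1 -3 -2]
RREF → pivots at {i,ΔT} ⇒ r = 2
Repeat: i,ΔT; free: X1,X2
RREF:
  r0: [   1    0    3   -3]
  r1: [   0    1   -3   -2]
Fix exponent of X1 at 1, X2 at 0; solve each RREF row for its pivot's exponent:
  r0: exp(i) + (3)·1 = 0 ⇒ exp(i) = -3
  r1: exp(ΔT) + (-3)·1 = 0 ⇒ exp(ΔT) = 3
Π_1 = i^-3 · ΔT^3 · X1

["-3", "3", "1", "0"]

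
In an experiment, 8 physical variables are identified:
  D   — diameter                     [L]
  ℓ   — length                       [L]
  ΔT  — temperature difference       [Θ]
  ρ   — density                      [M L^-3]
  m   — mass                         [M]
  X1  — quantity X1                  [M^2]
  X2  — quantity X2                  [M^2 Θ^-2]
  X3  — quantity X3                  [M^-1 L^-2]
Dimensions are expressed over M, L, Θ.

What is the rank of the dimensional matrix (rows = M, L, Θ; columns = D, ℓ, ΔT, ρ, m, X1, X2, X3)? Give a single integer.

Exponent matrix [M,L,Θ] × [D,ℓ,ΔT,ρ,m,X1,X2,X3]:
  M: [ 0  0  0  1  1  2  2 -1]
  L: [ 1  1  0 -3  0  0  0 -2]
  Θ: [ 0  0  1  0  0  0 -2  0]
Echelon form has 3 nonzero rows (pivots: D,ΔT,ρ)

3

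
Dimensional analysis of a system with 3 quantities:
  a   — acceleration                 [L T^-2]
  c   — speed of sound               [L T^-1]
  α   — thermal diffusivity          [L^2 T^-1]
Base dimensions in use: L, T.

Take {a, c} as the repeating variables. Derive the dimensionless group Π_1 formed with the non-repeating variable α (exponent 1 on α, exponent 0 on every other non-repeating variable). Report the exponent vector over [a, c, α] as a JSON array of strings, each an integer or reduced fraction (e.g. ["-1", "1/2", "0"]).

["1", "-3", "1"]

Exponent matrix [L,T] × [a,c,α]:
  L: [ 1  1  2]
  T: [-2 -1 -1]
Row reduction gives pivot columns a,c; rank = 2
Repeat: a,c; free: α
RREF:
  r0: [   1    0   -1]
  r1: [   0    1    3]
Fix exponent of α at 1; solve each RREF row for its pivot's exponent:
  r0: exp(a) + (-1)·1 = 0 ⇒ exp(a) = 1
  r1: exp(c) + (3)·1 = 0 ⇒ exp(c) = -3
Π_1 = a · c^-3 · α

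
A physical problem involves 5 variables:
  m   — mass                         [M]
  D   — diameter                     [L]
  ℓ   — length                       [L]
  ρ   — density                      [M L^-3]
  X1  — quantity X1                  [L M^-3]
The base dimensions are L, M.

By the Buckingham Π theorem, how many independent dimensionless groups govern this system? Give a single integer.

3

Write exponents as rows L,M / cols m,D,ℓ,ρ,X1:
  L: [ 0  1  1 -3  1]
  M: [ 1  0  0  1 -3]
Row reduction gives pivot columns m,D; rank = 2
5 vars − rank 2 = 3 Π groups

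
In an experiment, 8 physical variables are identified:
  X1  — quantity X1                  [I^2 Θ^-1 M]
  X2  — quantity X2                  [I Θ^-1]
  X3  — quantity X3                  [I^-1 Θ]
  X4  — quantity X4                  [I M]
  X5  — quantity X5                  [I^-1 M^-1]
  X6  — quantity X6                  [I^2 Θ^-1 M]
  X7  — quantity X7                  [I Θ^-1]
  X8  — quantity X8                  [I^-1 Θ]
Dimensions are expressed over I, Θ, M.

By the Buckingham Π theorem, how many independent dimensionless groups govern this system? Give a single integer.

6

Exponent matrix [I,Θ,M] × [X1,X2,X3,X4,X5,X6,X7,X8]:
  I: [ 2  1 -1  1 -1  2  1 -1]
  Θ: [-1 -1  1  0  0 -1 -1  1]
  M: [ 1  0  0  1 -1  1  0  0]
Echelon form has 2 nonzero rows (pivots: X1,X2)
8 vars − rank 2 = 6 Π groups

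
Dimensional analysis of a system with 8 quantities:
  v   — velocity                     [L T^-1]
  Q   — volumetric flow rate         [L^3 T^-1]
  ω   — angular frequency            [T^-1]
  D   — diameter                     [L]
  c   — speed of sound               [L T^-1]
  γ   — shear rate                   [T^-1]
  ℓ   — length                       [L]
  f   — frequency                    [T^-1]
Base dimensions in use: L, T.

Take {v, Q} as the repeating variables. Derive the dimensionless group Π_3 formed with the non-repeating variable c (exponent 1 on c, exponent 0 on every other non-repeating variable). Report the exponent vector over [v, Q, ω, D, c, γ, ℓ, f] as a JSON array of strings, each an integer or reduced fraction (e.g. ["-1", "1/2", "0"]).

["-1", "0", "0", "0", "1", "0", "0", "0"]

Dimensional matrix (L×T by v×Q×ω×D×c×γ×ℓ×f):
  L: [ 1  3  0  1  1  0  1  0]
  T: [-1 -1 -1  0 -1 -1  0 -1]
Row reduction gives pivot columns v,Q; rank = 2
Pivot set = {v,Q}, free = {ω,D,c,γ,ℓ,f}
RREF:
  r0: [   1    0  3/2 -1/2    1  3/2 -1/2  3/2]
  r1: [   0    1 -1/2  1/2    0 -1/2  1/2 -1/2]
Fix exponent of c at 1, ω at 0, D at 0, γ at 0, ℓ at 0, f at 0; solve each RREF row for its pivot's exponent:
  r0: exp(v) + (1)·1 = 0 ⇒ exp(v) = -1
  r1: exp(Q) + (0)·1 = 0 ⇒ exp(Q) = 0
Π_3 = v^-1 · c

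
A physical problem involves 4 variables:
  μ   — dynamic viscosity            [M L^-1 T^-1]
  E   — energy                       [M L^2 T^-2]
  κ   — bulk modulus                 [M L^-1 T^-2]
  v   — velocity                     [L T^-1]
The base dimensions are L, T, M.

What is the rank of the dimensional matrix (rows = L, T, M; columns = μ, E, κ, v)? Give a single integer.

Dimensional matrix (L×T×M by μ×E×κ×v):
  L: [-1  2 -1  1]
  T: [-1 -2 -2 -1]
  M: [ 1  1  1  0]
Echelon form has 3 nonzero rows (pivots: μ,E,κ)

3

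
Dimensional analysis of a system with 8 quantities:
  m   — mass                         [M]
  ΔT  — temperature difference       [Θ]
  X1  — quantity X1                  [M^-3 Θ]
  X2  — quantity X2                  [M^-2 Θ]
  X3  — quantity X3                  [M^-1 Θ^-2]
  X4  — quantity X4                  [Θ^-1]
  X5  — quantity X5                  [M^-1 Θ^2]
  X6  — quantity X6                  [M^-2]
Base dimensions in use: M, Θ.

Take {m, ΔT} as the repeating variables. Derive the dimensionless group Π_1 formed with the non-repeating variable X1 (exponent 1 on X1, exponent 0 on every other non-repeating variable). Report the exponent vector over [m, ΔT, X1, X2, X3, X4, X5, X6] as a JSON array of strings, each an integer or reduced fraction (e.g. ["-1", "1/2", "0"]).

Dimensional matrix (M×Θ by m×ΔT×X1×X2×X3×X4×X5×X6):
  M: [ 1  0 -3 -2 -1  0 -1 -2]
  Θ: [ 0  1  1  1 -2 -1  2  0]
RREF → pivots at {m,ΔT} ⇒ r = 2
Repeat: m,ΔT; free: X1,X2,X3,X4,X5,X6
RREF:
  r0: [   1    0   -3   -2   -1    0   -1   -2]
  r1: [   0    1    1    1   -2   -1    2    0]
Fix exponent of X1 at 1, X2 at 0, X3 at 0, X4 at 0, X5 at 0, X6 at 0; solve each RREF row for its pivot's exponent:
  r0: exp(m) + (-3)·1 = 0 ⇒ exp(m) = 3
  r1: exp(ΔT) + (1)·1 = 0 ⇒ exp(ΔT) = -1
Π_1 = m^3 · ΔT^-1 · X1

["3", "-1", "1", "0", "0", "0", "0", "0"]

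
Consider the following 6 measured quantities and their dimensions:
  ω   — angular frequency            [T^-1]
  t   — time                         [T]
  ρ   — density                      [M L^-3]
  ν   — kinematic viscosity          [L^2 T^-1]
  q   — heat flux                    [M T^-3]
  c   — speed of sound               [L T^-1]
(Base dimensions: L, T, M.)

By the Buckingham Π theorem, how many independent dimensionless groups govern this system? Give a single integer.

Dimensional matrix (L×T×M by ω×t×ρ×ν×q×c):
  L: [ 0  0 -3  2  0  1]
  T: [-1  1  0 -1 -3 -1]
  M: [ 0  0  1  0  1  0]
RREF → pivots at {ω,ρ,ν} ⇒ r = 3
n=6, r=3 ⇒ 3 dimensionless groups

3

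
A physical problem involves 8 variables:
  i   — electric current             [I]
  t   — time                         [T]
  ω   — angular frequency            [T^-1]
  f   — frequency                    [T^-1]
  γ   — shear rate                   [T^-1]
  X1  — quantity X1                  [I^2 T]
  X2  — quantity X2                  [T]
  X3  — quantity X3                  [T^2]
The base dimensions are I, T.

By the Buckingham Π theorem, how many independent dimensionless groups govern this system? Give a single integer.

6

Write exponents as rows I,T / cols i,t,ω,f,γ,X1,X2,X3:
  I: [ 1  0  0  0  0  2  0  0]
  T: [ 0  1 -1 -1 -1  1  1  2]
Row reduction gives pivot columns i,t; rank = 2
Π count = n − r = 8 − 2 = 6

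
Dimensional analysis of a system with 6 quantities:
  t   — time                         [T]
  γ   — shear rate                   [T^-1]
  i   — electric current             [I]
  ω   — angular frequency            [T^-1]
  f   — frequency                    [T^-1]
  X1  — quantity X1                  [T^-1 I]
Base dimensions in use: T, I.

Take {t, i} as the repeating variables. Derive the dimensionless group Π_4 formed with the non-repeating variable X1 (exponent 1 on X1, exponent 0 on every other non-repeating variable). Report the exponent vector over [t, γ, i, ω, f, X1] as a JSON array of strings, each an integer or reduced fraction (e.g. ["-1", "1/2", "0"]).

Write exponents as rows T,I / cols t,γ,i,ω,f,X1:
  T: [ 1 -1  0 -1 -1 -1]
  I: [ 0  0  1  0  0  1]
Row reduction gives pivot columns t,i; rank = 2
Repeat: t,i; free: γ,ω,f,X1
RREF:
  r0: [   1   -1    0   -1   -1   -1]
  r1: [   0    0    1    0    0    1]
Fix exponent of X1 at 1, γ at 0, ω at 0, f at 0; solve each RREF row for its pivot's exponent:
  r0: exp(t) + (-1)·1 = 0 ⇒ exp(t) = 1
  r1: exp(i) + (1)·1 = 0 ⇒ exp(i) = -1
Π_4 = t · i^-1 · X1

["1", "0", "-1", "0", "0", "1"]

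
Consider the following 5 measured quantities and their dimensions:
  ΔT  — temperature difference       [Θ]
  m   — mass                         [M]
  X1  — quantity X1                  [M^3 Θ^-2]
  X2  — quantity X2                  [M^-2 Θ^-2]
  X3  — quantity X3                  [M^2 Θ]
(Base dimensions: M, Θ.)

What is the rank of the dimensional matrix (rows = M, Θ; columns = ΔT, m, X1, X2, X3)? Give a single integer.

2

Dimensional matrix (M×Θ by ΔT×m×X1×X2×X3):
  M: [ 0  1  3 -2  2]
  Θ: [ 1  0 -2 -2  1]
Echelon form has 2 nonzero rows (pivots: ΔT,m)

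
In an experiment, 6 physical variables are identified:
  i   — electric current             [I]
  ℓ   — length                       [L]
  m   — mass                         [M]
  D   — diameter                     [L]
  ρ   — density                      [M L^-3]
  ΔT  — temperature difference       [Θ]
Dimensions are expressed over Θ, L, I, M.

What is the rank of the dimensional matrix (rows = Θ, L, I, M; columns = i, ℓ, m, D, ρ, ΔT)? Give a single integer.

4

Dimensional matrix (Θ×L×I×M by i×ℓ×m×D×ρ×ΔT):
  Θ: [ 0  0  0  0  0  1]
  L: [ 0  1  0  1 -3  0]
  I: [ 1  0  0  0  0  0]
  M: [ 0  0  1  0  1  0]
Row reduction gives pivot columns i,ℓ,m,ΔT; rank = 4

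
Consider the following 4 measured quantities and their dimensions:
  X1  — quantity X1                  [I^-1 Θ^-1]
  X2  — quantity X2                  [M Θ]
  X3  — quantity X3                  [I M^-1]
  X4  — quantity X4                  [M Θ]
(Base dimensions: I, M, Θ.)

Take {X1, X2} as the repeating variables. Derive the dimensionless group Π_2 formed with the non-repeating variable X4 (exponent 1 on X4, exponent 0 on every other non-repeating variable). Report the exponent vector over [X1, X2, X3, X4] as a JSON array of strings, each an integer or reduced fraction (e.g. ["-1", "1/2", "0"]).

["0", "-1", "0", "1"]

Dimensional matrix (I×M×Θ by X1×X2×X3×X4):
  I: [-1  0  1  0]
  M: [ 0  1 -1  1]
  Θ: [-1  1  0  1]
Echelon form has 2 nonzero rows (pivots: X1,X2)
Pivot set = {X1,X2}, free = {X3,X4}
RREF:
  r0: [   1    0   -1    0]
  r1: [   0    1   -1    1]
  r2: [   0    0    0    0]
Fix exponent of X4 at 1, X3 at 0; solve each RREF row for its pivot's exponent:
  r0: exp(X1) + (0)·1 = 0 ⇒ exp(X1) = 0
  r1: exp(X2) + (1)·1 = 0 ⇒ exp(X2) = -1
Π_2 = X2^-1 · X4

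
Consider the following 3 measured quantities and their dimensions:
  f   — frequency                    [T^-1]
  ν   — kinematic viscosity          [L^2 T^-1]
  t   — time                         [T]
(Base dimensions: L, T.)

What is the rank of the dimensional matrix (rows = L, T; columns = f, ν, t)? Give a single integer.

Exponent matrix [L,T] × [f,ν,t]:
  L: [ 0  2  0]
  T: [-1 -1  1]
Row reduction gives pivot columns f,ν; rank = 2

2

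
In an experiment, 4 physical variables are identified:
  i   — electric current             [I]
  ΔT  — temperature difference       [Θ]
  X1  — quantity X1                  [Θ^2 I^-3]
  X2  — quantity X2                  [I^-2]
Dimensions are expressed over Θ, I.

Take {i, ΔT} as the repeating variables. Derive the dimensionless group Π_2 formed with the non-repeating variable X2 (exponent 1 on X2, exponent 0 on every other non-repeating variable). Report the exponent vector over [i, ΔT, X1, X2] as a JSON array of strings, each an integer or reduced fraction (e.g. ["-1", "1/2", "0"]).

["2", "0", "0", "1"]

Dimensional matrix (Θ×I by i×ΔT×X1×X2):
  Θ: [ 0  1  2  0]
  I: [ 1  0 -3 -2]
Row reduction gives pivot columns i,ΔT; rank = 2
Repeat: i,ΔT; free: X1,X2
RREF:
  r0: [   1    0   -3   -2]
  r1: [   0    1    2    0]
Fix exponent of X2 at 1, X1 at 0; solve each RREF row for its pivot's exponent:
  r0: exp(i) + (-2)·1 = 0 ⇒ exp(i) = 2
  r1: exp(ΔT) + (0)·1 = 0 ⇒ exp(ΔT) = 0
Π_2 = i^2 · X2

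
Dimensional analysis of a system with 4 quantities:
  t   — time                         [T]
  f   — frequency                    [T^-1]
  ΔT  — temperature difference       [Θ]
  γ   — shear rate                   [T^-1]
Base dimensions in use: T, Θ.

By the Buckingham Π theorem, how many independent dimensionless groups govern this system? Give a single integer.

Dimensional matrix (T×Θ by t×f×ΔT×γ):
  T: [ 1 -1  0 -1]
  Θ: [ 0  0  1  0]
Echelon form has 2 nonzero rows (pivots: t,ΔT)
n=4, r=2 ⇒ 2 dimensionless groups

2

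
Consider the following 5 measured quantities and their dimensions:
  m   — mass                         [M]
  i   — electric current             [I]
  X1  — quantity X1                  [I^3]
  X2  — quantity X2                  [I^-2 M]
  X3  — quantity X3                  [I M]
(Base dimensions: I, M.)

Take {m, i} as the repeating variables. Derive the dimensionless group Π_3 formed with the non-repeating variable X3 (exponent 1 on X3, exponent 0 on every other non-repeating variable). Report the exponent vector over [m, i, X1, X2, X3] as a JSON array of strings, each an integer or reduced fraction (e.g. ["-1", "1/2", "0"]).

Exponent matrix [I,M] × [m,i,X1,X2,X3]:
  I: [ 0  1  3 -2  1]
  M: [ 1  0  0  1  1]
Echelon form has 2 nonzero rows (pivots: m,i)
Pivot set = {m,i}, free = {X1,X2,X3}
RREF:
  r0: [   1    0    0    1    1]
  r1: [   0    1    3   -2    1]
Fix exponent of X3 at 1, X1 at 0, X2 at 0; solve each RREF row for its pivot's exponent:
  r0: exp(m) + (1)·1 = 0 ⇒ exp(m) = -1
  r1: exp(i) + (1)·1 = 0 ⇒ exp(i) = -1
Π_3 = m^-1 · i^-1 · X3

["-1", "-1", "0", "0", "1"]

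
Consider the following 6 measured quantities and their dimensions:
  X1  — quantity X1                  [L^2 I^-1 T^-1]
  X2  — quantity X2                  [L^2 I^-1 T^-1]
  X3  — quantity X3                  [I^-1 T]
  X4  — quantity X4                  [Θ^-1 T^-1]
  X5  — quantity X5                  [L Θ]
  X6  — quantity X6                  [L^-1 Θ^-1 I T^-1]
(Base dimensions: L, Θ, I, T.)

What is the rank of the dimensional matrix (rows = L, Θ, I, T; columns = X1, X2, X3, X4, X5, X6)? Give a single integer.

3

Dimensional matrix (L×Θ×I×T by X1×X2×X3×X4×X5×X6):
  L: [ 2  2  0  0  1 -1]
  Θ: [ 0  0  0 -1  1 -1]
  I: [-1 -1 -1  0  0  1]
  T: [-1 -1  1 -1  0 -1]
RREF → pivots at {X1,X3,X4} ⇒ r = 3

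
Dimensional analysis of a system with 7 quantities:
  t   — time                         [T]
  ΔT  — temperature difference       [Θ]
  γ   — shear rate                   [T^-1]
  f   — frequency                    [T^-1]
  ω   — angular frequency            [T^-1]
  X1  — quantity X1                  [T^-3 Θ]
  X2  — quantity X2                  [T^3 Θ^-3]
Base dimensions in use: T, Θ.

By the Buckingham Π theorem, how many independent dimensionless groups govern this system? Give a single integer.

Dimensional matrix (T×Θ by t×ΔT×γ×f×ω×X1×X2):
  T: [ 1  0 -1 -1 -1 -3  3]
  Θ: [ 0  1  0  0  0  1 -3]
Echelon form has 2 nonzero rows (pivots: t,ΔT)
7 vars − rank 2 = 5 Π groups

5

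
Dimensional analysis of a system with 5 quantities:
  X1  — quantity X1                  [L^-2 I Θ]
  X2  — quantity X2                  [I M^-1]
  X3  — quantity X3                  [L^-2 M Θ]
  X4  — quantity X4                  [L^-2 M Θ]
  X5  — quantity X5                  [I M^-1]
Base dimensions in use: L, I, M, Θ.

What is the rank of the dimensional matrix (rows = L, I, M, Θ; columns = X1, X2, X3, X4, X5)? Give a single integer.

Write exponents as rows L,I,M,Θ / cols X1,X2,X3,X4,X5:
  L: [-2  0 -2 -2  0]
  I: [ 1  1  0  0  1]
  M: [ 0 -1  1  1 -1]
  Θ: [ 1  0  1  1  0]
Echelon form has 2 nonzero rows (pivots: X1,X2)

2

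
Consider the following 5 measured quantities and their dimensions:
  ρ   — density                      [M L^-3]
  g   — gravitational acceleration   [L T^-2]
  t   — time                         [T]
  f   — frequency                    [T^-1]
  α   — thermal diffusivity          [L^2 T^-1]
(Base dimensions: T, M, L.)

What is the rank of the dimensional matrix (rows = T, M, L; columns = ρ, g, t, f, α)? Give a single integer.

Dimensional matrix (T×M×L by ρ×g×t×f×α):
  T: [ 0 -2  1 -1 -1]
  M: [ 1  0  0  0  0]
  L: [-3  1  0  0  2]
Echelon form has 3 nonzero rows (pivots: ρ,g,t)

3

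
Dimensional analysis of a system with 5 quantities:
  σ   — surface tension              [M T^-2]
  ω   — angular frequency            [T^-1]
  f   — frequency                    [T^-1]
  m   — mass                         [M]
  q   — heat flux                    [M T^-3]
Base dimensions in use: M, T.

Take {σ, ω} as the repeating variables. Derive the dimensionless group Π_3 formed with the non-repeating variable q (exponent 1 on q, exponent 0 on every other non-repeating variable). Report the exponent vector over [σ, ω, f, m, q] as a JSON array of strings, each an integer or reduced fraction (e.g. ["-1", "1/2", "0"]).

["-1", "-1", "0", "0", "1"]

Write exponents as rows M,T / cols σ,ω,f,m,q:
  M: [ 1  0  0  1  1]
  T: [-2 -1 -1  0 -3]
Echelon form has 2 nonzero rows (pivots: σ,ω)
Pivot set = {σ,ω}, free = {f,m,q}
RREF:
  r0: [   1    0    0    1    1]
  r1: [   0    1    1   -2    1]
Fix exponent of q at 1, f at 0, m at 0; solve each RREF row for its pivot's exponent:
  r0: exp(σ) + (1)·1 = 0 ⇒ exp(σ) = -1
  r1: exp(ω) + (1)·1 = 0 ⇒ exp(ω) = -1
Π_3 = σ^-1 · ω^-1 · q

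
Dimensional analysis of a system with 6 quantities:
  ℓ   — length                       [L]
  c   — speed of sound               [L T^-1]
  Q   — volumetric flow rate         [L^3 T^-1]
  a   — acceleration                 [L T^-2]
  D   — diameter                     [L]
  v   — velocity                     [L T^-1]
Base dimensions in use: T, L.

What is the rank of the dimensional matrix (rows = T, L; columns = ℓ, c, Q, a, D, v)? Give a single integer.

Write exponents as rows T,L / cols ℓ,c,Q,a,D,v:
  T: [ 0 -1 -1 -2  0 -1]
  L: [ 1  1  3  1  1  1]
RREF → pivots at {ℓ,c} ⇒ r = 2

2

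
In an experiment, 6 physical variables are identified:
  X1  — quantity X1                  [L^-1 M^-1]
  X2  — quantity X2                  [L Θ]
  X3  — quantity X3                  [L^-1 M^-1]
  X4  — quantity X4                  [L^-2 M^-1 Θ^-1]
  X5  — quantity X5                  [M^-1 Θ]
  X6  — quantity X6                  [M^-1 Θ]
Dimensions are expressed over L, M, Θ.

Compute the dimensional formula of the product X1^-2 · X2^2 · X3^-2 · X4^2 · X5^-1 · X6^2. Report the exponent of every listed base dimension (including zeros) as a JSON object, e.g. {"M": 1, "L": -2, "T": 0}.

{"L": 2, "M": 1, "Θ": 1}

Dimensional matrix (L×M×Θ by X1×X2×X3×X4×X5×X6):
  L: [-1  1 -1 -2  0  0]
  M: [-1  0 -1 -1 -1 -1]
  Θ: [ 0  1  0 -1  1  1]
  [L]: (-2)·-1+(2)·1+(-2)·-1+(2)·-2+(-1)·0+(2)·0 = 2
  [M]: (-2)·-1+(2)·0+(-2)·-1+(2)·-1+(-1)·-1+(2)·-1 = 1
  [Θ]: (-2)·0+(2)·1+(-2)·0+(2)·-1+(-1)·1+(2)·1 = 1
⇒ L^2 M Θ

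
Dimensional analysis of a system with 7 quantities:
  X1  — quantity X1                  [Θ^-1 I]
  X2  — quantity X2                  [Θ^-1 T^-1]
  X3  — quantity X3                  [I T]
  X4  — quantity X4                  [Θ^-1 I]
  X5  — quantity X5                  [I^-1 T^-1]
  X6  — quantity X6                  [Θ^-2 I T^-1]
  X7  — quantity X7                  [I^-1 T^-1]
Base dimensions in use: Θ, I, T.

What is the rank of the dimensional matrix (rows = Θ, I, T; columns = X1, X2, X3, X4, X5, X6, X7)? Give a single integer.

Write exponents as rows Θ,I,T / cols X1,X2,X3,X4,X5,X6,X7:
  Θ: [-1 -1  0 -1  0 -2  0]
  I: [ 1  0  1  1 -1  1 -1]
  T: [ 0 -1  1  0 -1 -1 -1]
RREF → pivots at {X1,X2} ⇒ r = 2

2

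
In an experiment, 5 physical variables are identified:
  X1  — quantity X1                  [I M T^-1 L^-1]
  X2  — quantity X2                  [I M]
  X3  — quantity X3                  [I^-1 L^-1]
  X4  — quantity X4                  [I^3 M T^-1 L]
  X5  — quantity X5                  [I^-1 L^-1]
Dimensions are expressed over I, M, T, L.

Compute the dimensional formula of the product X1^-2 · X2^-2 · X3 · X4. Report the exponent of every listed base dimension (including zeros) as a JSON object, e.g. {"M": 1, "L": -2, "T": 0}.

{"I": -2, "M": -3, "T": 1, "L": 2}

Write exponents as rows I,M,T,L / cols X1,X2,X3,X4,X5:
  I: [ 1  1 -1  3 -1]
  M: [ 1  1  0  1  0]
  T: [-1  0  0 -1  0]
  L: [-1  0 -1  1 -1]
  [I]: (-2)·1+(-2)·1+(1)·-1+(1)·3 = -2
  [M]: (-2)·1+(-2)·1+(1)·0+(1)·1 = -3
  [T]: (-2)·-1+(-2)·0+(1)·0+(1)·-1 = 1
  [L]: (-2)·-1+(-2)·0+(1)·-1+(1)·1 = 2
⇒ I^-2 M^-3 T L^2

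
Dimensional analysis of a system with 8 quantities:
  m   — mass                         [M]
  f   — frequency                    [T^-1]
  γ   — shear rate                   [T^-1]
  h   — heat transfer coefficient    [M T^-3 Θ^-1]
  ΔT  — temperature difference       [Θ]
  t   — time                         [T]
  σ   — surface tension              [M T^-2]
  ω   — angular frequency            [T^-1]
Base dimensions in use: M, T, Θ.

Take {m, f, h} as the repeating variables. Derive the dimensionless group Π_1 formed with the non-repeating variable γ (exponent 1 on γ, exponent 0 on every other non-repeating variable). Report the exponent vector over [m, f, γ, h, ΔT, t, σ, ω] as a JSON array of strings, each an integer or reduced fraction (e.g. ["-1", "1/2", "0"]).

["0", "-1", "1", "0", "0", "0", "0", "0"]

Write exponents as rows M,T,Θ / cols m,f,γ,h,ΔT,t,σ,ω:
  M: [ 1  0  0  1  0  0  1  0]
  T: [ 0 -1 -1 -3  0  1 -2 -1]
  Θ: [ 0  0  0 -1  1  0  0  0]
Row reduction gives pivot columns m,f,h; rank = 3
Repeat: m,f,h; free: γ,ΔT,t,σ,ω
RREF:
  r0: [   1    0    0    0    1    0    1    0]
  r1: [   0    1    1    0    3   -1    2    1]
  r2: [   0    0    0    1   -1    0    0    0]
Fix exponent of γ at 1, ΔT at 0, t at 0, σ at 0, ω at 0; solve each RREF row for its pivot's exponent:
  r0: exp(m) + (0)·1 = 0 ⇒ exp(m) = 0
  r1: exp(f) + (1)·1 = 0 ⇒ exp(f) = -1
  r2: exp(h) + (0)·1 = 0 ⇒ exp(h) = 0
Π_1 = f^-1 · γ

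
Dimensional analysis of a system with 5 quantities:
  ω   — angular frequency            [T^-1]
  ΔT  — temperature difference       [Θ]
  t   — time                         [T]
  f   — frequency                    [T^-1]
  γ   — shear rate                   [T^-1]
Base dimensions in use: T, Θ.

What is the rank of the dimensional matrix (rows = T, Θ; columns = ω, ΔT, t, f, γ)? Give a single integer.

Write exponents as rows T,Θ / cols ω,ΔT,t,f,γ:
  T: [-1  0  1 -1 -1]
  Θ: [ 0  1  0  0  0]
RREF → pivots at {ω,ΔT} ⇒ r = 2

2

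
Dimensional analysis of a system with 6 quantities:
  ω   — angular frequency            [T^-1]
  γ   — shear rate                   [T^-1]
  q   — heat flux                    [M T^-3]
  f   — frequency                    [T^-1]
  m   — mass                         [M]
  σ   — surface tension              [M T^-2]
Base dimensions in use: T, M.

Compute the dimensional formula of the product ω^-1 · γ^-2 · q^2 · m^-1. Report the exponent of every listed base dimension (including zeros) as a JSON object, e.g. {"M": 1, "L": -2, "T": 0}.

Exponent matrix [T,M] × [ω,γ,q,f,m,σ]:
  T: [-1 -1 -3 -1  0 -2]
  M: [ 0  0  1  0  1  1]
  [T]: (-1)·-1+(-2)·-1+(2)·-3+(-1)·0 = -3
  [M]: (-1)·0+(-2)·0+(2)·1+(-1)·1 = 1
⇒ T^-3 M

{"T": -3, "M": 1}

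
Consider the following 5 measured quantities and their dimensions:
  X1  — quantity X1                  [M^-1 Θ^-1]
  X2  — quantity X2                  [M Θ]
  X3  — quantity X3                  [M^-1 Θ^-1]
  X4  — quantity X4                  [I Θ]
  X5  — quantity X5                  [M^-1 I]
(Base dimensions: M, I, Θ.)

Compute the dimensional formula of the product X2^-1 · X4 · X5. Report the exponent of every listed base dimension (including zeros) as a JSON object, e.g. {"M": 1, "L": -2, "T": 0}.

{"M": -2, "I": 2, "Θ": 0}

Write exponents as rows M,I,Θ / cols X1,X2,X3,X4,X5:
  M: [-1  1 -1  0 -1]
  I: [ 0  0  0  1  1]
  Θ: [-1  1 -1  1  0]
  [M]: (-1)·1+(1)·0+(1)·-1 = -2
  [I]: (-1)·0+(1)·1+(1)·1 = 2
  [Θ]: (-1)·1+(1)·1+(1)·0 = 0
⇒ M^-2 I^2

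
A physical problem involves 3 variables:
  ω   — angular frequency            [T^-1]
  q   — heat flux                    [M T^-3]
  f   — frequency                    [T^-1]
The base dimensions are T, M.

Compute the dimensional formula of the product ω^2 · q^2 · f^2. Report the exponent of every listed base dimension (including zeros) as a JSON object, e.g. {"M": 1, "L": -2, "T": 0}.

{"T": -10, "M": 2}

Write exponents as rows T,M / cols ω,q,f:
  T: [-1 -3 -1]
  M: [ 0  1  0]
  [T]: (2)·-1+(2)·-3+(2)·-1 = -10
  [M]: (2)·0+(2)·1+(2)·0 = 2
⇒ T^-10 M^2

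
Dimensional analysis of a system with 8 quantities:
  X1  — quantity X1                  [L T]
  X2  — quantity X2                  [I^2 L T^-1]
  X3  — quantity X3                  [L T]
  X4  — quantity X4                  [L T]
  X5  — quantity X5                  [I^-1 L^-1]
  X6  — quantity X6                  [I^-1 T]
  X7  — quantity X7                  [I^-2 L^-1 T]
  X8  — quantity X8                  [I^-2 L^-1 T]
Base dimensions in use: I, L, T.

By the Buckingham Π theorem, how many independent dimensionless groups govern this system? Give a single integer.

6

Exponent matrix [I,L,T] × [X1,X2,X3,X4,X5,X6,X7,X8]:
  I: [ 0  2  0  0 -1 -1 -2 -2]
  L: [ 1  1  1  1 -1  0 -1 -1]
  T: [ 1 -1  1  1  0  1  1  1]
Row reduction gives pivot columns X1,X2; rank = 2
Π count = n − r = 8 − 2 = 6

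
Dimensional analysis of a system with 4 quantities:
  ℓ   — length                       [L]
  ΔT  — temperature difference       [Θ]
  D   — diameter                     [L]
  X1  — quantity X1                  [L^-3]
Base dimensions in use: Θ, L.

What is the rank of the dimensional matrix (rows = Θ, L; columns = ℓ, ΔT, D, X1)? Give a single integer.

2

Dimensional matrix (Θ×L by ℓ×ΔT×D×X1):
  Θ: [ 0  1  0  0]
  L: [ 1  0  1 -3]
RREF → pivots at {ℓ,ΔT} ⇒ r = 2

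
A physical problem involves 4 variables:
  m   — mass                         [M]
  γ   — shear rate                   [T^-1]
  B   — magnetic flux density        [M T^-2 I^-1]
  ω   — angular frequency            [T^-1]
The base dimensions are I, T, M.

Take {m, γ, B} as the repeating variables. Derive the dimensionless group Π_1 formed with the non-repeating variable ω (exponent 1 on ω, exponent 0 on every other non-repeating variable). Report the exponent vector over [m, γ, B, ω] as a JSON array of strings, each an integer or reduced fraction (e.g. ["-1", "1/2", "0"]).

Write exponents as rows I,T,M / cols m,γ,B,ω:
  I: [ 0  0 -1  0]
  T: [ 0 -1 -2 -1]
  M: [ 1  0  1  0]
RREF → pivots at {m,γ,B} ⇒ r = 3
Repeat: m,γ,B; free: ω
RREF:
  r0: [   1    0    0    0]
  r1: [   0    1    0    1]
  r2: [   0    0    1    0]
Fix exponent of ω at 1; solve each RREF row for its pivot's exponent:
  r0: exp(m) + (0)·1 = 0 ⇒ exp(m) = 0
  r1: exp(γ) + (1)·1 = 0 ⇒ exp(γ) = -1
  r2: exp(B) + (0)·1 = 0 ⇒ exp(B) = 0
Π_1 = γ^-1 · ω

["0", "-1", "0", "1"]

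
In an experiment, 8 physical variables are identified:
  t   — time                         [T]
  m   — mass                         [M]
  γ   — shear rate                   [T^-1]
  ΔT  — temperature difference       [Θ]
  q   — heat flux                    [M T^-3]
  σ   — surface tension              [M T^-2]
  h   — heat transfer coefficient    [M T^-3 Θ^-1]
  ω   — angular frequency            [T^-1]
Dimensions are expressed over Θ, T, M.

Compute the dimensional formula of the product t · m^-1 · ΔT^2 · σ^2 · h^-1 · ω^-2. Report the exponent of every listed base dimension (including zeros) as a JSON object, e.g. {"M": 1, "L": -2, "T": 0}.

Write exponents as rows Θ,T,M / cols t,m,γ,ΔT,q,σ,h,ω:
  Θ: [ 0  0  0  1  0  0 -1  0]
  T: [ 1  0 -1  0 -3 -2 -3 -1]
  M: [ 0  1  0  0  1  1  1  0]
  [Θ]: (1)·0+(-1)·0+(2)·1+(2)·0+(-1)·-1+(-2)·0 = 3
  [T]: (1)·1+(-1)·0+(2)·0+(2)·-2+(-1)·-3+(-2)·-1 = 2
  [M]: (1)·0+(-1)·1+(2)·0+(2)·1+(-1)·1+(-2)·0 = 0
⇒ Θ^3 T^2

{"Θ": 3, "T": 2, "M": 0}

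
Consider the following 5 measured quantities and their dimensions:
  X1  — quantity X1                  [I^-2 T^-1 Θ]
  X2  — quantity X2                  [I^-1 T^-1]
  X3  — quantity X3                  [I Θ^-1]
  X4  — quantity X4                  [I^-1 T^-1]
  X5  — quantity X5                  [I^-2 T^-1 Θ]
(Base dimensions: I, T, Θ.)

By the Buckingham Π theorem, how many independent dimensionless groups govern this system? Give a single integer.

Exponent matrix [I,T,Θ] × [X1,X2,X3,X4,X5]:
  I: [-2 -1  1 -1 -2]
  T: [-1 -1  0 -1 -1]
  Θ: [ 1  0 -1  0  1]
Row reduction gives pivot columns X1,X2; rank = 2
Π count = n − r = 5 − 2 = 3

3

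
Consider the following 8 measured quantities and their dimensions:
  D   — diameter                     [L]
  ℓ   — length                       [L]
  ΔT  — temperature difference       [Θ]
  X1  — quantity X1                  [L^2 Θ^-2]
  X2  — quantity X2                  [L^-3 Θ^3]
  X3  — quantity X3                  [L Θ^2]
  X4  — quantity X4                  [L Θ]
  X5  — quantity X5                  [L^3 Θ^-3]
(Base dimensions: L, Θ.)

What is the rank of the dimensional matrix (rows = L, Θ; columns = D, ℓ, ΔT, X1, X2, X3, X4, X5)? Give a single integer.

2

Exponent matrix [L,Θ] × [D,ℓ,ΔT,X1,X2,X3,X4,X5]:
  L: [ 1  1  0  2 -3  1  1  3]
  Θ: [ 0  0  1 -2  3  2  1 -3]
Echelon form has 2 nonzero rows (pivots: D,ΔT)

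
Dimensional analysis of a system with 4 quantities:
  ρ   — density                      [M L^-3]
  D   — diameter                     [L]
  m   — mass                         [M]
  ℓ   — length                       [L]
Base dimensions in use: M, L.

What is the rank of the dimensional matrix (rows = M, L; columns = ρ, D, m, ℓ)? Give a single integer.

Write exponents as rows M,L / cols ρ,D,m,ℓ:
  M: [ 1  0  1  0]
  L: [-3  1  0  1]
Echelon form has 2 nonzero rows (pivots: ρ,D)

2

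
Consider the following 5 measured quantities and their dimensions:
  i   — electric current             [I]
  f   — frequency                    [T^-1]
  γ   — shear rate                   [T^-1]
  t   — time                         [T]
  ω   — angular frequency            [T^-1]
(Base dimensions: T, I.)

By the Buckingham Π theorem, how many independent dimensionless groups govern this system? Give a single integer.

Write exponents as rows T,I / cols i,f,γ,t,ω:
  T: [ 0 -1 -1  1 -1]
  I: [ 1  0  0  0  0]
RREF → pivots at {i,f} ⇒ r = 2
n=5, r=2 ⇒ 3 dimensionless groups

3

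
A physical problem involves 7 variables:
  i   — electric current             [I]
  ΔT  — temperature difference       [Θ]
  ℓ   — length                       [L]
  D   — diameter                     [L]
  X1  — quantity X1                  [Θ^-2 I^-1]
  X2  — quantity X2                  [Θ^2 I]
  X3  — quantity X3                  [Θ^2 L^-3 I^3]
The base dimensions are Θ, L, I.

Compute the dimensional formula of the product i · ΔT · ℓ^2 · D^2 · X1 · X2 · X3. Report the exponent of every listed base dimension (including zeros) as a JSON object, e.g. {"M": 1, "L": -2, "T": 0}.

Write exponents as rows Θ,L,I / cols i,ΔT,ℓ,D,X1,X2,X3:
  Θ: [ 0  1  0  0 -2  2  2]
  L: [ 0  0  1  1  0  0 -3]
  I: [ 1  0  0  0 -1  1  3]
  [Θ]: (1)·0+(1)·1+(2)·0+(2)·0+(1)·-2+(1)·2+(1)·2 = 3
  [L]: (1)·0+(1)·0+(2)·1+(2)·1+(1)·0+(1)·0+(1)·-3 = 1
  [I]: (1)·1+(1)·0+(2)·0+(2)·0+(1)·-1+(1)·1+(1)·3 = 4
⇒ Θ^3 L I^4

{"Θ": 3, "L": 1, "I": 4}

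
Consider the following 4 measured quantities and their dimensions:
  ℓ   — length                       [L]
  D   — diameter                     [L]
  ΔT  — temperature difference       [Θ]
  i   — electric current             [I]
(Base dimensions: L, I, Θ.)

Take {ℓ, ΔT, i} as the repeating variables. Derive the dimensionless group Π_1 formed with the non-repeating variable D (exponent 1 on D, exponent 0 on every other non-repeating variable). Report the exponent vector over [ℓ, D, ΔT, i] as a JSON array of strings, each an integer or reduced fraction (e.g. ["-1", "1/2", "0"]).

["-1", "1", "0", "0"]

Exponent matrix [L,I,Θ] × [ℓ,D,ΔT,i]:
  L: [ 1  1  0  0]
  I: [ 0  0  0  1]
  Θ: [ 0  0  1  0]
RREF → pivots at {ℓ,ΔT,i} ⇒ r = 3
Pivot set = {ℓ,ΔT,i}, free = {D}
RREF:
  r0: [   1    1    0    0]
  r1: [   0    0    1    0]
  r2: [   0    0    0    1]
Fix exponent of D at 1; solve each RREF row for its pivot's exponent:
  r0: exp(ℓ) + (1)·1 = 0 ⇒ exp(ℓ) = -1
  r1: exp(ΔT) + (0)·1 = 0 ⇒ exp(ΔT) = 0
  r2: exp(i) + (0)·1 = 0 ⇒ exp(i) = 0
Π_1 = ℓ^-1 · D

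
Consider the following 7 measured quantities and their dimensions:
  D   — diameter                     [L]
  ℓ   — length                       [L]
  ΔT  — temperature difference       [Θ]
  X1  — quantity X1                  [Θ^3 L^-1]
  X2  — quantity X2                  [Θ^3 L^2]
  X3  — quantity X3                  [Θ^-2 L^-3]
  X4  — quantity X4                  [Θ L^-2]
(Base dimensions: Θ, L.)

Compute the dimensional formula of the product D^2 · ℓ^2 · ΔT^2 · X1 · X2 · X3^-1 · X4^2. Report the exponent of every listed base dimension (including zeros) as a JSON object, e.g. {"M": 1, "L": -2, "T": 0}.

{"Θ": 12, "L": 4}

Dimensional matrix (Θ×L by D×ℓ×ΔT×X1×X2×X3×X4):
  Θ: [ 0  0  1  3  3 -2  1]
  L: [ 1  1  0 -1  2 -3 -2]
  [Θ]: (2)·0+(2)·0+(2)·1+(1)·3+(1)·3+(-1)·-2+(2)·1 = 12
  [L]: (2)·1+(2)·1+(2)·0+(1)·-1+(1)·2+(-1)·-3+(2)·-2 = 4
⇒ Θ^12 L^4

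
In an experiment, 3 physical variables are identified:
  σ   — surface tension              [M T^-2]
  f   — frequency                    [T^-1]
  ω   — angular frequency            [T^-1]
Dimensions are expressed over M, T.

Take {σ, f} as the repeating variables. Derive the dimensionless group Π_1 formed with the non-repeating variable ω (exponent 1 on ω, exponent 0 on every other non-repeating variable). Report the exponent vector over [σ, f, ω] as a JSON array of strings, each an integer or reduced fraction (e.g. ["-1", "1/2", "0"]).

Exponent matrix [M,T] × [σ,f,ω]:
  M: [ 1  0  0]
  T: [-2 -1 -1]
Row reduction gives pivot columns σ,f; rank = 2
Repeat: σ,f; free: ω
RREF:
  r0: [   1    0    0]
  r1: [   0    1    1]
Fix exponent of ω at 1; solve each RREF row for its pivot's exponent:
  r0: exp(σ) + (0)·1 = 0 ⇒ exp(σ) = 0
  r1: exp(f) + (1)·1 = 0 ⇒ exp(f) = -1
Π_1 = f^-1 · ω

["0", "-1", "1"]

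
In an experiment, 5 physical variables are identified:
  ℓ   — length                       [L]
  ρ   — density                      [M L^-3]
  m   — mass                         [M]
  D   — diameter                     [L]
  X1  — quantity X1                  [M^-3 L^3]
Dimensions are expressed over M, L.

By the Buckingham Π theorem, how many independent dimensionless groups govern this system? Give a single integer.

3

Dimensional matrix (M×L by ℓ×ρ×m×D×X1):
  M: [ 0  1  1  0 -3]
  L: [ 1 -3  0  1  3]
Row reduction gives pivot columns ℓ,ρ; rank = 2
n=5, r=2 ⇒ 3 dimensionless groups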